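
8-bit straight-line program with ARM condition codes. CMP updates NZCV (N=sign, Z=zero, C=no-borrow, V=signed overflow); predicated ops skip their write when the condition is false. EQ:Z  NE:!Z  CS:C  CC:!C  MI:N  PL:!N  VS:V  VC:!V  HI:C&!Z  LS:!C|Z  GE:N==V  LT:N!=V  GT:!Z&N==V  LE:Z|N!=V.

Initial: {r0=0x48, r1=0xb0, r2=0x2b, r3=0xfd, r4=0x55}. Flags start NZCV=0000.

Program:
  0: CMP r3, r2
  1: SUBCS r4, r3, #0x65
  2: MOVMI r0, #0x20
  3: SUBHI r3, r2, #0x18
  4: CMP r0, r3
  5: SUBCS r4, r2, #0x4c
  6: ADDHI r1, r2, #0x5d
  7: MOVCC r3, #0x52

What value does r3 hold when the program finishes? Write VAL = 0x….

VAL = 0x13

0: ✓ CMP  NZCV=1010
1: ✓ SUBCS  r4←0x98
2: ✓ MOVMI  r0←0x20
3: ✓ SUBHI  r3←0x13
4: ✓ CMP  NZCV=0010
5: ✓ SUBCS  r4←0xdf
6: ✓ ADDHI  r1←0x88
7: · MOVCC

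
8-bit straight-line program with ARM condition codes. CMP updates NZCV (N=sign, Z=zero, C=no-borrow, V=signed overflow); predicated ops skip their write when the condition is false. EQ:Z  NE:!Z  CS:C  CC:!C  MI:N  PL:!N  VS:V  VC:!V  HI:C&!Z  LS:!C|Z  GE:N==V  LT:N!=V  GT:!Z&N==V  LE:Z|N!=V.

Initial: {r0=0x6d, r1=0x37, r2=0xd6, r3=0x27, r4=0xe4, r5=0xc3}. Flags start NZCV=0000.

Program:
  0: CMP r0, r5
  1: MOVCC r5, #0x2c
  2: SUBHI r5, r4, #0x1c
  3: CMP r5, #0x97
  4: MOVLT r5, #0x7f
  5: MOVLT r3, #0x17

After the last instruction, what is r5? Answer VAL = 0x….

0: ✓ CMP  NZCV=1001
1: ✓ MOVCC  r5←0x2c
2: · SUBHI
3: ✓ CMP  NZCV=1001
4: · MOVLT
5: · MOVLT

VAL = 0x2c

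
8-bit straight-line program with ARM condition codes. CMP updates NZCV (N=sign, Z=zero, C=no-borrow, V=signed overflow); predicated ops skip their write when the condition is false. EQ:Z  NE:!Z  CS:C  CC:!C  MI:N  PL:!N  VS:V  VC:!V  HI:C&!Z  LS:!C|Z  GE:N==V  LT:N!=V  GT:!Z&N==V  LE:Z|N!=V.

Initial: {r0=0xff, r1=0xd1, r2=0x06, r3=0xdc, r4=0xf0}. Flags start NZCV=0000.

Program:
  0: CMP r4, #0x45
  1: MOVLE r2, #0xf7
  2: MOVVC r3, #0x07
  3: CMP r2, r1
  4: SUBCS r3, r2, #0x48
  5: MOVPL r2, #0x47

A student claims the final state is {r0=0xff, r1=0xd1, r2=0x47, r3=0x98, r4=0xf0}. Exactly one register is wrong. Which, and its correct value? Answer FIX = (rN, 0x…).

FIX = (r3, 0xaf)

0: ✓ CMP  NZCV=1010
1: ✓ MOVLE  r2←0xf7
2: ✓ MOVVC  r3←0x07
3: ✓ CMP  NZCV=0010
4: ✓ SUBCS  r3←0xaf
5: ✓ MOVPL  r2←0x47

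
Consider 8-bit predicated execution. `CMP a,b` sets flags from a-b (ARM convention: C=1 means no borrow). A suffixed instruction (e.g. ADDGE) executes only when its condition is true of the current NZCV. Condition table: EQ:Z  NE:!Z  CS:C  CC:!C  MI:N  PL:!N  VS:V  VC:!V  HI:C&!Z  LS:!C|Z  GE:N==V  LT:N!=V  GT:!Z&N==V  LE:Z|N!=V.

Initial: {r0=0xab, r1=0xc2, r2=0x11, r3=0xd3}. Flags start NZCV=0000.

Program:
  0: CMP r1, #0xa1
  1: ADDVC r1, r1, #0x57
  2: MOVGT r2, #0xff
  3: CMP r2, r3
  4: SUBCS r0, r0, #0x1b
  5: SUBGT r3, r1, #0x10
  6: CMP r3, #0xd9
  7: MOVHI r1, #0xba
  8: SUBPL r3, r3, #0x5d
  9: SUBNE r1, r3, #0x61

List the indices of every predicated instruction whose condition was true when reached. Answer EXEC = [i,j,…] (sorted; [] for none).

EXEC = [1,2,4,5,8,9]

0: ✓ CMP  NZCV=0010
1: ✓ ADDVC  r1←0x19
2: ✓ MOVGT  r2←0xff
3: ✓ CMP  NZCV=0010
4: ✓ SUBCS  r0←0x90
5: ✓ SUBGT  r3←0x09
6: ✓ CMP  NZCV=0000
7: · MOVHI
8: ✓ SUBPL  r3←0xac
9: ✓ SUBNE  r1←0x4b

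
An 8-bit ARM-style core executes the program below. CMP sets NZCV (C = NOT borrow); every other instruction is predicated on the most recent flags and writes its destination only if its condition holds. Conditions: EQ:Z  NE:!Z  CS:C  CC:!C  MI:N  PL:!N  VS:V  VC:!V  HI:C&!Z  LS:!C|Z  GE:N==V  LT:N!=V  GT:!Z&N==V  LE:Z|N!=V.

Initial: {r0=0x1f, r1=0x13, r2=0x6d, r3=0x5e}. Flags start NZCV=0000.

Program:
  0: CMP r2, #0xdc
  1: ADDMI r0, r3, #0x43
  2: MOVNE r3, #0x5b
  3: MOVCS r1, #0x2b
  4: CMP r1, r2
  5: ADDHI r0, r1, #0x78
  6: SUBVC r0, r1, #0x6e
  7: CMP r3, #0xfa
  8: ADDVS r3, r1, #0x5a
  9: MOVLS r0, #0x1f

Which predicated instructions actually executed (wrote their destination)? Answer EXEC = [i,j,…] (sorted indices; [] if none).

[0] flags=1001 → (cmp)
[1] flags=1001 MI?T → r0=0xa1
[2] flags=1001 NE?T → r3=0x5b
[3] flags=1001 CS?F → skip
[4] flags=1000 → (cmp)
[5] flags=1000 HI?F → skip
[6] flags=1000 VC?T → r0=0xa5
[7] flags=0000 → (cmp)
[8] flags=0000 VS?F → skip
[9] flags=0000 LS?T → r0=0x1f

EXEC = [1,2,6,9]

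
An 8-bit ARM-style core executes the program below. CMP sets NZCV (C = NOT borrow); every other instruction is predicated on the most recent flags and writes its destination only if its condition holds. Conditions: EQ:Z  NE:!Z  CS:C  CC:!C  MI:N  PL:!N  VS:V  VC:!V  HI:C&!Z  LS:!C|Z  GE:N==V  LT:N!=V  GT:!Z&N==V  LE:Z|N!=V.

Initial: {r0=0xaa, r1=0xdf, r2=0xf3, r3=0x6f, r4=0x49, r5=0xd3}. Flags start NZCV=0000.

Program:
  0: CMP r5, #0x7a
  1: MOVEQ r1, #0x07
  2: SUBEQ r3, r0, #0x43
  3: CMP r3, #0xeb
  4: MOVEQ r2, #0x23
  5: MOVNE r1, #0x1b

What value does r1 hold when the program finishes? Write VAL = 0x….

0: ✓ CMP  NZCV=0011
1: · MOVEQ
2: · SUBEQ
3: ✓ CMP  NZCV=1001
4: · MOVEQ
5: ✓ MOVNE  r1←0x1b

VAL = 0x1b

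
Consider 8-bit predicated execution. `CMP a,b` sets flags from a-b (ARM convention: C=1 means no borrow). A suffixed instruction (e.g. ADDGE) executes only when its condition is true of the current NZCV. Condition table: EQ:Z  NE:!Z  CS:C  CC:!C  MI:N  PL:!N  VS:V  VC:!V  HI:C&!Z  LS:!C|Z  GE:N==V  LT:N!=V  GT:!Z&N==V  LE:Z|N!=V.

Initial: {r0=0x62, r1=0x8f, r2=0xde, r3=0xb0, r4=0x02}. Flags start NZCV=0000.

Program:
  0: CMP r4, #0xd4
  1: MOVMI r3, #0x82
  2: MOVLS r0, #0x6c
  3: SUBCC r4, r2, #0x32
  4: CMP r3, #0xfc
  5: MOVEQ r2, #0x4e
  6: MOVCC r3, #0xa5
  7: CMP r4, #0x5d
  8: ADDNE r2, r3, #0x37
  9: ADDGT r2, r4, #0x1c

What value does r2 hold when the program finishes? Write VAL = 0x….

0: ✓ CMP  NZCV=0000
1: · MOVMI
2: ✓ MOVLS  r0←0x6c
3: ✓ SUBCC  r4←0xac
4: ✓ CMP  NZCV=1000
5: · MOVEQ
6: ✓ MOVCC  r3←0xa5
7: ✓ CMP  NZCV=0011
8: ✓ ADDNE  r2←0xdc
9: · ADDGT

VAL = 0xdc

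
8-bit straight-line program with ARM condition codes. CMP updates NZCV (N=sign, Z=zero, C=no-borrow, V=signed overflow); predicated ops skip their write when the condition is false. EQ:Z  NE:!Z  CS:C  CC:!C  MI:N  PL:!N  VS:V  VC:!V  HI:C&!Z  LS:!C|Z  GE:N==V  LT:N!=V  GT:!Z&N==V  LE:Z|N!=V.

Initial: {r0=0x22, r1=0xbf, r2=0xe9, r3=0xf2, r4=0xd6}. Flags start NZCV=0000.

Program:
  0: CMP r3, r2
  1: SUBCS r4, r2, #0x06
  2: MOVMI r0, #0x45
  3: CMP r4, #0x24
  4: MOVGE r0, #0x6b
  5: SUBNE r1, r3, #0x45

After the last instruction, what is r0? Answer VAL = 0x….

0: ✓ CMP  NZCV=0010
1: ✓ SUBCS  r4←0xe3
2: · MOVMI
3: ✓ CMP  NZCV=1010
4: · MOVGE
5: ✓ SUBNE  r1←0xad

VAL = 0x22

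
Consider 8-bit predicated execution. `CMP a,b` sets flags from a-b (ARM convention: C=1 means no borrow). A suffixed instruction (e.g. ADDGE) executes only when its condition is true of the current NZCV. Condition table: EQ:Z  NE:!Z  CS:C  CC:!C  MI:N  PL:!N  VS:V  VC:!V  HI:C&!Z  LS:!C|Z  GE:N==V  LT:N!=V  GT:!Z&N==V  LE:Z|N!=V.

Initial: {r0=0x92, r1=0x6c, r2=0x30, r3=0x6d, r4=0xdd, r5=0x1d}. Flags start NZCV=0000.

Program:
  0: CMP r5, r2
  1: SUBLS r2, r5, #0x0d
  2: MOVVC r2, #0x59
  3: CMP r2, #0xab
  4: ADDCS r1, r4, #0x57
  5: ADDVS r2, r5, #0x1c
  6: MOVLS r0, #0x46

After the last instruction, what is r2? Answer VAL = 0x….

VAL = 0x39

[0] flags=1000 → (cmp)
[1] flags=1000 LS?T → r2=0x10
[2] flags=1000 VC?T → r2=0x59
[3] flags=1001 → (cmp)
[4] flags=1001 CS?F → skip
[5] flags=1001 VS?T → r2=0x39
[6] flags=1001 LS?T → r0=0x46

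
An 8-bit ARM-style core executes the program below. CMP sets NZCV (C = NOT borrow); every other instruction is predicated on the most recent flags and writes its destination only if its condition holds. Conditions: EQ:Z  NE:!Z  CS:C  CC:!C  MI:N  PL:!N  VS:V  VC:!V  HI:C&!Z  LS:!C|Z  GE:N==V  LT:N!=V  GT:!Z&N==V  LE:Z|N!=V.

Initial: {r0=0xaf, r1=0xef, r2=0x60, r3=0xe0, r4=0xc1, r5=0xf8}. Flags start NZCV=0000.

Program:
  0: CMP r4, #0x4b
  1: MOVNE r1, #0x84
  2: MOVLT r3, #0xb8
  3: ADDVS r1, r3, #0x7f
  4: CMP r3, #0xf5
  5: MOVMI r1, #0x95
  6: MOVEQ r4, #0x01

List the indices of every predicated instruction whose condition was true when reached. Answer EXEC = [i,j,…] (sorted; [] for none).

[0] flags=0011 → (cmp)
[1] flags=0011 NE?T → r1=0x84
[2] flags=0011 LT?T → r3=0xb8
[3] flags=0011 VS?T → r1=0x37
[4] flags=1000 → (cmp)
[5] flags=1000 MI?T → r1=0x95
[6] flags=1000 EQ?F → skip

EXEC = [1,2,3,5]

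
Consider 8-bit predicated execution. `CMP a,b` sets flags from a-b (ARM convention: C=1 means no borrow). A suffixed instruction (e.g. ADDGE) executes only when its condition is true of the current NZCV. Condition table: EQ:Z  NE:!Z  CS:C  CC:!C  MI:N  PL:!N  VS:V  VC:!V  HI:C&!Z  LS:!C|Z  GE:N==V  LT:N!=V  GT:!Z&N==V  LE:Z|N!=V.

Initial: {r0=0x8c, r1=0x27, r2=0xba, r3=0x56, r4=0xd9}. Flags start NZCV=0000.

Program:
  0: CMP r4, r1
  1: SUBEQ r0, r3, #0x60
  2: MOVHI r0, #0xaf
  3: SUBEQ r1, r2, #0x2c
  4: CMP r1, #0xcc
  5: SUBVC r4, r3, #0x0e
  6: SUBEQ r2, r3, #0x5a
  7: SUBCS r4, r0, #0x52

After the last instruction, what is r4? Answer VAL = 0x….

[0] flags=1010 → (cmp)
[1] flags=1010 EQ?F → skip
[2] flags=1010 HI?T → r0=0xaf
[3] flags=1010 EQ?F → skip
[4] flags=0000 → (cmp)
[5] flags=0000 VC?T → r4=0x48
[6] flags=0000 EQ?F → skip
[7] flags=0000 CS?F → skip

VAL = 0x48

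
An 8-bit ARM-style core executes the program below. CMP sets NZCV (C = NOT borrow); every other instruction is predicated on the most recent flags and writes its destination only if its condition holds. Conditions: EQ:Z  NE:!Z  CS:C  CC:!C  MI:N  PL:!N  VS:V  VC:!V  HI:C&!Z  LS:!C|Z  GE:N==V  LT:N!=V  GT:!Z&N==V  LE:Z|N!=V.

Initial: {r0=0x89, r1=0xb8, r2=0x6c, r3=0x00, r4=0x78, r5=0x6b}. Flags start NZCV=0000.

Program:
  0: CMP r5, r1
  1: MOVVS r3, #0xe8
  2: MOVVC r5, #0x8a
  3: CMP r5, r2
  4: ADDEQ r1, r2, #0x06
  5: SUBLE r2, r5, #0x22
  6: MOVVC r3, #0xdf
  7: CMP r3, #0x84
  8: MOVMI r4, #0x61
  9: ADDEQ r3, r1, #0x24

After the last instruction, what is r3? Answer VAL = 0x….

[0] flags=1001 → (cmp)
[1] flags=1001 VS?T → r3=0xe8
[2] flags=1001 VC?F → skip
[3] flags=1000 → (cmp)
[4] flags=1000 EQ?F → skip
[5] flags=1000 LE?T → r2=0x49
[6] flags=1000 VC?T → r3=0xdf
[7] flags=0010 → (cmp)
[8] flags=0010 MI?F → skip
[9] flags=0010 EQ?F → skip

VAL = 0xdf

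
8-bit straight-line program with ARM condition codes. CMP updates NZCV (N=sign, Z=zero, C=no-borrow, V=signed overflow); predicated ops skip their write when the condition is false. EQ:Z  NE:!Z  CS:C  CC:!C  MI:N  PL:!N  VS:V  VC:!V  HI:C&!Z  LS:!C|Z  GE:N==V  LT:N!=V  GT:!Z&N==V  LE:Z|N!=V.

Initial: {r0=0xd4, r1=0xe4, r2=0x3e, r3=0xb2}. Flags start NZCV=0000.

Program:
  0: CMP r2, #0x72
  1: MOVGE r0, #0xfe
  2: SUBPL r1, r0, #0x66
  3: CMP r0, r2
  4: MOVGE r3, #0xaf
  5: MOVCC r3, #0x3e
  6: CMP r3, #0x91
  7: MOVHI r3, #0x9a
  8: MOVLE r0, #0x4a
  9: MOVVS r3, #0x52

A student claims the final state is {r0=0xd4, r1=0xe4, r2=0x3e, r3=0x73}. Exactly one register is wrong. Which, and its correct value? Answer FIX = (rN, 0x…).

FIX = (r3, 0x9a)

0: ✓ CMP  NZCV=1000
1: · MOVGE
2: · SUBPL
3: ✓ CMP  NZCV=1010
4: · MOVGE
5: · MOVCC
6: ✓ CMP  NZCV=0010
7: ✓ MOVHI  r3←0x9a
8: · MOVLE
9: · MOVVS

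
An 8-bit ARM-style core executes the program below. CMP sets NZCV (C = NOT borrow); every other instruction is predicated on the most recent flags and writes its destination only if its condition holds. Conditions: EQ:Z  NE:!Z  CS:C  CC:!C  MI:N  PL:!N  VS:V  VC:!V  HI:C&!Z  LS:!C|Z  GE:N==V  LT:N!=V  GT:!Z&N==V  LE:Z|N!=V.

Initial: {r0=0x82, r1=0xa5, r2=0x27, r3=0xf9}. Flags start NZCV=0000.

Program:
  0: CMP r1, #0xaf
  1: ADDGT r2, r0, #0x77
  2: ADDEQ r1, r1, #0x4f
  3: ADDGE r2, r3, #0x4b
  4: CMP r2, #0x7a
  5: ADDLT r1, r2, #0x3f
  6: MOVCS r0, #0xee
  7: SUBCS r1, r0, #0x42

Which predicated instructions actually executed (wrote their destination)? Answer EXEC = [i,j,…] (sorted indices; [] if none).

EXEC = [5]

0: ✓ CMP  NZCV=1000
1: · ADDGT
2: · ADDEQ
3: · ADDGE
4: ✓ CMP  NZCV=1000
5: ✓ ADDLT  r1←0x66
6: · MOVCS
7: · SUBCS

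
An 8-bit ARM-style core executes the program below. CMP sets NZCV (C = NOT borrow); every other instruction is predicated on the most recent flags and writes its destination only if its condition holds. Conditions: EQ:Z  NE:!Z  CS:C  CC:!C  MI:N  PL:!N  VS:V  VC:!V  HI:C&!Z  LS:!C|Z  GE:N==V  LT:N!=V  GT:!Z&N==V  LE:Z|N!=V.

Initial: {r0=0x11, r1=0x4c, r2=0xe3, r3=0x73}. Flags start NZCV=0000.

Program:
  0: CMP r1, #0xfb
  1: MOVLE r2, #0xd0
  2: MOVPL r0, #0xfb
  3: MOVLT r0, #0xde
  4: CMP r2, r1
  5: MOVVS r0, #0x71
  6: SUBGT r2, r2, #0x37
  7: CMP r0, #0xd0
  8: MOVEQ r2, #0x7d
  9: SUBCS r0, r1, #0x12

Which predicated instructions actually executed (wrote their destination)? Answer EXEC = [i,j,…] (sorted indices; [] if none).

EXEC = [2,9]

[0] flags=0000 → (cmp)
[1] flags=0000 LE?F → skip
[2] flags=0000 PL?T → r0=0xfb
[3] flags=0000 LT?F → skip
[4] flags=1010 → (cmp)
[5] flags=1010 VS?F → skip
[6] flags=1010 GT?F → skip
[7] flags=0010 → (cmp)
[8] flags=0010 EQ?F → skip
[9] flags=0010 CS?T → r0=0x3a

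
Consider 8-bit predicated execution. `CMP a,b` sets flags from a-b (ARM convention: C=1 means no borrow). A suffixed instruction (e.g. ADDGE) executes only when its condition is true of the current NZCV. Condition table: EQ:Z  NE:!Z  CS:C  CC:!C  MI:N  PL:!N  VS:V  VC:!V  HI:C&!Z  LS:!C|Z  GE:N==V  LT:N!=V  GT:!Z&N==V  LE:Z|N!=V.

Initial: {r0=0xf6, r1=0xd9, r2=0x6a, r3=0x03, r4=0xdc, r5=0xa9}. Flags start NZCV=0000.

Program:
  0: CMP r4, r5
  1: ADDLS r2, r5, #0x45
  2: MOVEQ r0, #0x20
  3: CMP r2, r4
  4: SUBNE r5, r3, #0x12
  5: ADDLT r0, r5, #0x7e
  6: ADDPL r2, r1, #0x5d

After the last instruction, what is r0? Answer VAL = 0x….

0: ✓ CMP  NZCV=0010
1: · ADDLS
2: · MOVEQ
3: ✓ CMP  NZCV=1001
4: ✓ SUBNE  r5←0xf1
5: · ADDLT
6: · ADDPL

VAL = 0xf6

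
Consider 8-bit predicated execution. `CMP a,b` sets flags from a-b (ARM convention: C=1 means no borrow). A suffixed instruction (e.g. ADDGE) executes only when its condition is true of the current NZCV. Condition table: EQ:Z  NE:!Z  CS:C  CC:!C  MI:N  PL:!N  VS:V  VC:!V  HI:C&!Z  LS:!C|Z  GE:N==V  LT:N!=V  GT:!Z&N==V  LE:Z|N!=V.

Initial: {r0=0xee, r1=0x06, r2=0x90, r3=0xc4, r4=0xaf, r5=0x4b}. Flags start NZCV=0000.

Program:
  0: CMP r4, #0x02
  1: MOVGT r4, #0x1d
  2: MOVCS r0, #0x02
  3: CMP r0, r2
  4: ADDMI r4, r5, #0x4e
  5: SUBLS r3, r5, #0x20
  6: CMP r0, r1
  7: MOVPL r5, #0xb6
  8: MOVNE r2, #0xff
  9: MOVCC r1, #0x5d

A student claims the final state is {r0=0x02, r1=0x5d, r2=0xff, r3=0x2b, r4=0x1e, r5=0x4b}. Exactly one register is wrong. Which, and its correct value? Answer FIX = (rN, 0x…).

FIX = (r4, 0xaf)

0: ✓ CMP  NZCV=1010
1: · MOVGT
2: ✓ MOVCS  r0←0x02
3: ✓ CMP  NZCV=0000
4: · ADDMI
5: ✓ SUBLS  r3←0x2b
6: ✓ CMP  NZCV=1000
7: · MOVPL
8: ✓ MOVNE  r2←0xff
9: ✓ MOVCC  r1←0x5d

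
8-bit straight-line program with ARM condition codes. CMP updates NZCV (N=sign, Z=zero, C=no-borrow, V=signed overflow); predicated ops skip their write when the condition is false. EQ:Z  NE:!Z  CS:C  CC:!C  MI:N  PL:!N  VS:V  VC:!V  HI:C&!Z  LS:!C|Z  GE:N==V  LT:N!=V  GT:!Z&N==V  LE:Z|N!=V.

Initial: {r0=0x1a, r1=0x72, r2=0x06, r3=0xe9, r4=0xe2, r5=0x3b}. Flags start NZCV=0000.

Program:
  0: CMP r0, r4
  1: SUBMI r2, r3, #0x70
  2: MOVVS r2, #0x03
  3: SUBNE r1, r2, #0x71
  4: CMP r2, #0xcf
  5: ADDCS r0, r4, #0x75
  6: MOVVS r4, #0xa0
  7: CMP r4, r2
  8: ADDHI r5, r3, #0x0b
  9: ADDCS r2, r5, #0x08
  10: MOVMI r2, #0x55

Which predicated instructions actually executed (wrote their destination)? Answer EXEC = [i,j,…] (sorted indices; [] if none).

EXEC = [3,8,9,10]

[0] flags=0000 → (cmp)
[1] flags=0000 MI?F → skip
[2] flags=0000 VS?F → skip
[3] flags=0000 NE?T → r1=0x95
[4] flags=0000 → (cmp)
[5] flags=0000 CS?F → skip
[6] flags=0000 VS?F → skip
[7] flags=1010 → (cmp)
[8] flags=1010 HI?T → r5=0xf4
[9] flags=1010 CS?T → r2=0xfc
[10] flags=1010 MI?T → r2=0x55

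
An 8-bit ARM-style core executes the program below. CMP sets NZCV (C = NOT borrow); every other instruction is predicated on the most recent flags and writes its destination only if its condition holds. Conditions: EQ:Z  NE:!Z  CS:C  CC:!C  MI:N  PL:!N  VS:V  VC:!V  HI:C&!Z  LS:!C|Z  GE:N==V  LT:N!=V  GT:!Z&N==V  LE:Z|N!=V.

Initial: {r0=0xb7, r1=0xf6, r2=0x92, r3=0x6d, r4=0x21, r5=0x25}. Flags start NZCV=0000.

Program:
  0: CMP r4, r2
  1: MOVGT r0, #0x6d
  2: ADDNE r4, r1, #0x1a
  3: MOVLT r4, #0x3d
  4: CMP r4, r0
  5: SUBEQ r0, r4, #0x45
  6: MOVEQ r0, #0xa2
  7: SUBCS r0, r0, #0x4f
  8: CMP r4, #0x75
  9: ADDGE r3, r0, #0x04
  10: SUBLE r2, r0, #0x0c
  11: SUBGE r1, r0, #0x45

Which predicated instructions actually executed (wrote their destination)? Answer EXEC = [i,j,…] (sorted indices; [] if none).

0: ✓ CMP  NZCV=1001
1: ✓ MOVGT  r0←0x6d
2: ✓ ADDNE  r4←0x10
3: · MOVLT
4: ✓ CMP  NZCV=1000
5: · SUBEQ
6: · MOVEQ
7: · SUBCS
8: ✓ CMP  NZCV=1000
9: · ADDGE
10: ✓ SUBLE  r2←0x61
11: · SUBGE

EXEC = [1,2,10]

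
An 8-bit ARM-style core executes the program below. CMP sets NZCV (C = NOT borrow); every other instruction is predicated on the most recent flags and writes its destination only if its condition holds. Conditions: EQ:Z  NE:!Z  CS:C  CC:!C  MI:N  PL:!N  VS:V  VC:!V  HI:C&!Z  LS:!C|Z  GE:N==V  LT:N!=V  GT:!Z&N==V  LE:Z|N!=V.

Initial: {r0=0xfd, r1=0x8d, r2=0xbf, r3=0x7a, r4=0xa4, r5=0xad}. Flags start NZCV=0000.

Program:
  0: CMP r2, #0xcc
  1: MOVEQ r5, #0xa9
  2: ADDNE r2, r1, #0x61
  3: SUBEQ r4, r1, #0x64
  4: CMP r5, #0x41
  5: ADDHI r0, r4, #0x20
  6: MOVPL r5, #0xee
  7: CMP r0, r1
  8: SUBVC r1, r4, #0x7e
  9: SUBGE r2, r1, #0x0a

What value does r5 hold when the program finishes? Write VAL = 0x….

VAL = 0xee

[0] flags=1000 → (cmp)
[1] flags=1000 EQ?F → skip
[2] flags=1000 NE?T → r2=0xee
[3] flags=1000 EQ?F → skip
[4] flags=0011 → (cmp)
[5] flags=0011 HI?T → r0=0xc4
[6] flags=0011 PL?T → r5=0xee
[7] flags=0010 → (cmp)
[8] flags=0010 VC?T → r1=0x26
[9] flags=0010 GE?T → r2=0x1c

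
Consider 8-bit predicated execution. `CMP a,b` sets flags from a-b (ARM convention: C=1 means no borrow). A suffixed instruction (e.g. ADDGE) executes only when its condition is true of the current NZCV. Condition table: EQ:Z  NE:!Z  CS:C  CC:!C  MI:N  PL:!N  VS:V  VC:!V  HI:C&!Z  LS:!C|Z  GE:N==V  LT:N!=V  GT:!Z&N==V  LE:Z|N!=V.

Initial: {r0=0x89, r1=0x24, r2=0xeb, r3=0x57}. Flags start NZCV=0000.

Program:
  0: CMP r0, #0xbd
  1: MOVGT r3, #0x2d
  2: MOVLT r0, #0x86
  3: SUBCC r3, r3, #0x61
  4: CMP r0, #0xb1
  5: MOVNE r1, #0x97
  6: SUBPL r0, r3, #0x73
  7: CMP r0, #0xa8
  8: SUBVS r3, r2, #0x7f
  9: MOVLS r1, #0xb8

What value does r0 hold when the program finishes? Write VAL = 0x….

VAL = 0x86

0: ✓ CMP  NZCV=1000
1: · MOVGT
2: ✓ MOVLT  r0←0x86
3: ✓ SUBCC  r3←0xf6
4: ✓ CMP  NZCV=1000
5: ✓ MOVNE  r1←0x97
6: · SUBPL
7: ✓ CMP  NZCV=1000
8: · SUBVS
9: ✓ MOVLS  r1←0xb8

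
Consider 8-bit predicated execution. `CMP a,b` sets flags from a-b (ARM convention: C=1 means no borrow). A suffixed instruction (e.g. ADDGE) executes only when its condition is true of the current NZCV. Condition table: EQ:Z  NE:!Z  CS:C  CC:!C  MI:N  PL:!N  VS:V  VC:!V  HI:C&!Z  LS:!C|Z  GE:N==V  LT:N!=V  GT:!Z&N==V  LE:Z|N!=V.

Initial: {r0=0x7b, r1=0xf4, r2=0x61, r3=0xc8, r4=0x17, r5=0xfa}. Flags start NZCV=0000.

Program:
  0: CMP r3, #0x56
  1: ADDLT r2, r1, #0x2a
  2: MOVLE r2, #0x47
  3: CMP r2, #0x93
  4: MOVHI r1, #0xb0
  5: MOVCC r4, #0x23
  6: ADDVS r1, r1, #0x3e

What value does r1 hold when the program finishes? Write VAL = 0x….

VAL = 0x32

[0] flags=0011 → (cmp)
[1] flags=0011 LT?T → r2=0x1e
[2] flags=0011 LE?T → r2=0x47
[3] flags=1001 → (cmp)
[4] flags=1001 HI?F → skip
[5] flags=1001 CC?T → r4=0x23
[6] flags=1001 VS?T → r1=0x32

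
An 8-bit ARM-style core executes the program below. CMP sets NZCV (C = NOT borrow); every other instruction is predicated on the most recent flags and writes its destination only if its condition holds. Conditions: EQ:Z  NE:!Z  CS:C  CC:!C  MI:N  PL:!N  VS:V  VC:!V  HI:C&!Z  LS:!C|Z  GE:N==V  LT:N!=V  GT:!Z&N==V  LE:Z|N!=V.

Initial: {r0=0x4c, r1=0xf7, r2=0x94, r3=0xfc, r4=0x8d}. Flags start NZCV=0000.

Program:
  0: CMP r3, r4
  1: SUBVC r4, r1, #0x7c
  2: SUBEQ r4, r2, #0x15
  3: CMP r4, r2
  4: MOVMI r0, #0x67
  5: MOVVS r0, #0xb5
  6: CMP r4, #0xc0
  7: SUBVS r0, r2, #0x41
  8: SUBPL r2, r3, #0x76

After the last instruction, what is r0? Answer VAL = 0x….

[0] flags=0010 → (cmp)
[1] flags=0010 VC?T → r4=0x7b
[2] flags=0010 EQ?F → skip
[3] flags=1001 → (cmp)
[4] flags=1001 MI?T → r0=0x67
[5] flags=1001 VS?T → r0=0xb5
[6] flags=1001 → (cmp)
[7] flags=1001 VS?T → r0=0x53
[8] flags=1001 PL?F → skip

VAL = 0x53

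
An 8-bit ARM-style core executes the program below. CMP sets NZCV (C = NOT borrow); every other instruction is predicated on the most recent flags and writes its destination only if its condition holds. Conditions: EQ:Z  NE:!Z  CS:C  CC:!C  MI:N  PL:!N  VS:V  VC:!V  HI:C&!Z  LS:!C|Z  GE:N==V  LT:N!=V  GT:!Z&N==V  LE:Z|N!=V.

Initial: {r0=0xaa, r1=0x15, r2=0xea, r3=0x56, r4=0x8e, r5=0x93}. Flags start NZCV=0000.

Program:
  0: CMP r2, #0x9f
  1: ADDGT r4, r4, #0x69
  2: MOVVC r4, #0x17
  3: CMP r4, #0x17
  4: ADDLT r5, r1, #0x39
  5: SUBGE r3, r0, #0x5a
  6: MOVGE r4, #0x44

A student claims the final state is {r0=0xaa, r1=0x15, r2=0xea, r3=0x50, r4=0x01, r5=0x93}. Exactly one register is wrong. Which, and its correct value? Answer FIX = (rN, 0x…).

FIX = (r4, 0x44)

[0] flags=0010 → (cmp)
[1] flags=0010 GT?T → r4=0xf7
[2] flags=0010 VC?T → r4=0x17
[3] flags=0110 → (cmp)
[4] flags=0110 LT?F → skip
[5] flags=0110 GE?T → r3=0x50
[6] flags=0110 GE?T → r4=0x44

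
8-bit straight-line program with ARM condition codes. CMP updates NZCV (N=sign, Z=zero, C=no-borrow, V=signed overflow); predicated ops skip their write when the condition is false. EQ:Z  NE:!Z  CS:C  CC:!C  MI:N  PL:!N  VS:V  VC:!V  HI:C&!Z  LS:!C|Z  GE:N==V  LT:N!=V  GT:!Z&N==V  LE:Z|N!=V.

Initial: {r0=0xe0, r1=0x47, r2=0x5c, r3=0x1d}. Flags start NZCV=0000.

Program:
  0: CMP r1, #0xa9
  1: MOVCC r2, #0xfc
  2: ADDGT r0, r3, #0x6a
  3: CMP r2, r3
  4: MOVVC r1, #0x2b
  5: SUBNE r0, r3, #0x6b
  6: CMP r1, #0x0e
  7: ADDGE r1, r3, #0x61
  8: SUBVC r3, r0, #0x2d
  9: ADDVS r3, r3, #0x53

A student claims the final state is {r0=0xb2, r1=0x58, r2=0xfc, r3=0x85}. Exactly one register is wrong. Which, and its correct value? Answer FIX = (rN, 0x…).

0: ✓ CMP  NZCV=1001
1: ✓ MOVCC  r2←0xfc
2: ✓ ADDGT  r0←0x87
3: ✓ CMP  NZCV=1010
4: ✓ MOVVC  r1←0x2b
5: ✓ SUBNE  r0←0xb2
6: ✓ CMP  NZCV=0010
7: ✓ ADDGE  r1←0x7e
8: ✓ SUBVC  r3←0x85
9: · ADDVS

FIX = (r1, 0x7e)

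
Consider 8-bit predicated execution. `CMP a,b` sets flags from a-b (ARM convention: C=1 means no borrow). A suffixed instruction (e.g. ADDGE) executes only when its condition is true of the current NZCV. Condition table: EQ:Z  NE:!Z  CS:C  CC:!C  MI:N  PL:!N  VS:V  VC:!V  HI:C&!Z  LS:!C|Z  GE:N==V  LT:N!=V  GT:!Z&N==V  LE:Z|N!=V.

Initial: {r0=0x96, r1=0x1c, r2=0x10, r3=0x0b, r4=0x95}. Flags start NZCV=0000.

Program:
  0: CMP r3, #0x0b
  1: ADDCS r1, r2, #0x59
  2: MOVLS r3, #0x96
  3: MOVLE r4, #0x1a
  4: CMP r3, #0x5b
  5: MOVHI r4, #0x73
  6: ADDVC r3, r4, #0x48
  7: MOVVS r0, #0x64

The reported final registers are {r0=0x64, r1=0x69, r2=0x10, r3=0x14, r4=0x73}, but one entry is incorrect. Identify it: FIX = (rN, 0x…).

0: ✓ CMP  NZCV=0110
1: ✓ ADDCS  r1←0x69
2: ✓ MOVLS  r3←0x96
3: ✓ MOVLE  r4←0x1a
4: ✓ CMP  NZCV=0011
5: ✓ MOVHI  r4←0x73
6: · ADDVC
7: ✓ MOVVS  r0←0x64

FIX = (r3, 0x96)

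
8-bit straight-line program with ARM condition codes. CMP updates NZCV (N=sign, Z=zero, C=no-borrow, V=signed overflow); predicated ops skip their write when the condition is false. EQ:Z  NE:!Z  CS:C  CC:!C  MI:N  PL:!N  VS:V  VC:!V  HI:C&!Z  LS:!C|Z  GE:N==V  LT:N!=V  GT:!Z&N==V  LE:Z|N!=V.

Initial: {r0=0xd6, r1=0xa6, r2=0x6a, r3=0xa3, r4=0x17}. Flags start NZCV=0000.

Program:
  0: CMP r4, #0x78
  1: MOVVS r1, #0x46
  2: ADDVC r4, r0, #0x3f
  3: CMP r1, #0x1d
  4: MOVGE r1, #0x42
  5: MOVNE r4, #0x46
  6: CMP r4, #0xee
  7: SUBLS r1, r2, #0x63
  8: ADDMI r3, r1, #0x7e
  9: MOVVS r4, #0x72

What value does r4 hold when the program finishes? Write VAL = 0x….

VAL = 0x46

[0] flags=1000 → (cmp)
[1] flags=1000 VS?F → skip
[2] flags=1000 VC?T → r4=0x15
[3] flags=1010 → (cmp)
[4] flags=1010 GE?F → skip
[5] flags=1010 NE?T → r4=0x46
[6] flags=0000 → (cmp)
[7] flags=0000 LS?T → r1=0x07
[8] flags=0000 MI?F → skip
[9] flags=0000 VS?F → skip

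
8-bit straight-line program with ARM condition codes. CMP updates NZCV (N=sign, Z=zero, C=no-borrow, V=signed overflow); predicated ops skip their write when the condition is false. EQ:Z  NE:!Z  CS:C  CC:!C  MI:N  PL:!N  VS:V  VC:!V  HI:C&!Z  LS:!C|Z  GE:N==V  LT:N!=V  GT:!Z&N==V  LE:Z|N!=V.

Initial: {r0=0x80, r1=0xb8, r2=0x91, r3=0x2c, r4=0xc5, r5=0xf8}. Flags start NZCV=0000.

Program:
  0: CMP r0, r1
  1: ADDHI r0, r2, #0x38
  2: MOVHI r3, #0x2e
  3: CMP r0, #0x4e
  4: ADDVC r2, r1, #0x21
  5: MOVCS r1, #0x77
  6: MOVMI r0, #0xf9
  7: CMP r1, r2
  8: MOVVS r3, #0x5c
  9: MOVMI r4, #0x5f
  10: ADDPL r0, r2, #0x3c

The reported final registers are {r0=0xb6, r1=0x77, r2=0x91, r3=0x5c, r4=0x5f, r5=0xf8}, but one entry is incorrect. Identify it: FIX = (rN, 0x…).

[0] flags=1000 → (cmp)
[1] flags=1000 HI?F → skip
[2] flags=1000 HI?F → skip
[3] flags=0011 → (cmp)
[4] flags=0011 VC?F → skip
[5] flags=0011 CS?T → r1=0x77
[6] flags=0011 MI?F → skip
[7] flags=1001 → (cmp)
[8] flags=1001 VS?T → r3=0x5c
[9] flags=1001 MI?T → r4=0x5f
[10] flags=1001 PL?F → skip

FIX = (r0, 0x80)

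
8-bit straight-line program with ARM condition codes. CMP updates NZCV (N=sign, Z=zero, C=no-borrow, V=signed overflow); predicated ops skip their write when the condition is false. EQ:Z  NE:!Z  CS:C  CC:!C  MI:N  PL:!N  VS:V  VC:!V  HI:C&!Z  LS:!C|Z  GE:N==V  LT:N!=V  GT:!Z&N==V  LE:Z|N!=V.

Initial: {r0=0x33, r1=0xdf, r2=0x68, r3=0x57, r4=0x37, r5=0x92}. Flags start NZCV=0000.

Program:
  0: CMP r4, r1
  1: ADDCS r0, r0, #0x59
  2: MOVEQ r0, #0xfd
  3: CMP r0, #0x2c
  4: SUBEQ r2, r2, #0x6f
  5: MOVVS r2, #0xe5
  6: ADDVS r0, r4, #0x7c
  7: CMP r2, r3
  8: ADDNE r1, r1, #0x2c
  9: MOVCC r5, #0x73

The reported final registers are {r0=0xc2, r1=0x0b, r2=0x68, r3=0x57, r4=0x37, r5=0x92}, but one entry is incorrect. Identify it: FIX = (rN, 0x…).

[0] flags=0000 → (cmp)
[1] flags=0000 CS?F → skip
[2] flags=0000 EQ?F → skip
[3] flags=0010 → (cmp)
[4] flags=0010 EQ?F → skip
[5] flags=0010 VS?F → skip
[6] flags=0010 VS?F → skip
[7] flags=0010 → (cmp)
[8] flags=0010 NE?T → r1=0x0b
[9] flags=0010 CC?F → skip

FIX = (r0, 0x33)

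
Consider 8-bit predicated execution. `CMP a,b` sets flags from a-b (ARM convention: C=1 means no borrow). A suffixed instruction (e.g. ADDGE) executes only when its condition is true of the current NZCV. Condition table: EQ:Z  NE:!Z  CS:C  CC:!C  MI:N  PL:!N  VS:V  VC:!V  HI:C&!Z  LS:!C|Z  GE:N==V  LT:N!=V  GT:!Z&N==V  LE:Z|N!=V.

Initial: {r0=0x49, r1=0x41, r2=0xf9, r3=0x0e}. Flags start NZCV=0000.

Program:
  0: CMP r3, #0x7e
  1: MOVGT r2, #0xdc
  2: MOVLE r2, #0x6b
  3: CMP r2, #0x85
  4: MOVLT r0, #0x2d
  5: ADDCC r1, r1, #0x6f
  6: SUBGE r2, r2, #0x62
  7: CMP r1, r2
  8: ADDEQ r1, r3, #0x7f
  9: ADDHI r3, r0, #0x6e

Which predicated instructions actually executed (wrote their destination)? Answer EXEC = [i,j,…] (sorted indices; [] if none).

EXEC = [2,5,6,9]

[0] flags=1000 → (cmp)
[1] flags=1000 GT?F → skip
[2] flags=1000 LE?T → r2=0x6b
[3] flags=1001 → (cmp)
[4] flags=1001 LT?F → skip
[5] flags=1001 CC?T → r1=0xb0
[6] flags=1001 GE?T → r2=0x09
[7] flags=1010 → (cmp)
[8] flags=1010 EQ?F → skip
[9] flags=1010 HI?T → r3=0xb7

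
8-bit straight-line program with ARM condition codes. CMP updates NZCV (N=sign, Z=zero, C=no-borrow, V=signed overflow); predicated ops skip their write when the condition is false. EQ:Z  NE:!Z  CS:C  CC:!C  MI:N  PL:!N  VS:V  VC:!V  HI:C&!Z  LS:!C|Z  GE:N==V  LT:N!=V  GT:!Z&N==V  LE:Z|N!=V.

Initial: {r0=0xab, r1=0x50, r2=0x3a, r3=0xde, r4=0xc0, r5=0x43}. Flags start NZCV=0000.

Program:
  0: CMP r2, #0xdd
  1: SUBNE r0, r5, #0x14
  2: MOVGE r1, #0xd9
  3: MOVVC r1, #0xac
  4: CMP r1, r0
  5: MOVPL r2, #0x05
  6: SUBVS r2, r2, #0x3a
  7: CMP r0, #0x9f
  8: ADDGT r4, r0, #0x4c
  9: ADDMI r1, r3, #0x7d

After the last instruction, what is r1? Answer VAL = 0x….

[0] flags=0000 → (cmp)
[1] flags=0000 NE?T → r0=0x2f
[2] flags=0000 GE?T → r1=0xd9
[3] flags=0000 VC?T → r1=0xac
[4] flags=0011 → (cmp)
[5] flags=0011 PL?T → r2=0x05
[6] flags=0011 VS?T → r2=0xcb
[7] flags=1001 → (cmp)
[8] flags=1001 GT?T → r4=0x7b
[9] flags=1001 MI?T → r1=0x5b

VAL = 0x5b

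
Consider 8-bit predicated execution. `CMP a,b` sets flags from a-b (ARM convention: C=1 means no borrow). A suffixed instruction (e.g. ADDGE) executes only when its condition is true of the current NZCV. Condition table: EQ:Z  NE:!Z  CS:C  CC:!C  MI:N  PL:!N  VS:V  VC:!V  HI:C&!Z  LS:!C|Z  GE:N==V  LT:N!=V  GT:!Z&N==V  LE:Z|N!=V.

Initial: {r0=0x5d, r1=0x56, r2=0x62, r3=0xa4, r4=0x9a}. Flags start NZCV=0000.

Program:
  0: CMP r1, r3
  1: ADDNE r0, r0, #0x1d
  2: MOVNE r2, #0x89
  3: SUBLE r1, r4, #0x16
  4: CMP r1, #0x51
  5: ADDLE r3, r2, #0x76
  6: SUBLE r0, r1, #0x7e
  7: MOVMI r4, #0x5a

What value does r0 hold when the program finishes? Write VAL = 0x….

VAL = 0x7a

[0] flags=1001 → (cmp)
[1] flags=1001 NE?T → r0=0x7a
[2] flags=1001 NE?T → r2=0x89
[3] flags=1001 LE?F → skip
[4] flags=0010 → (cmp)
[5] flags=0010 LE?F → skip
[6] flags=0010 LE?F → skip
[7] flags=0010 MI?F → skip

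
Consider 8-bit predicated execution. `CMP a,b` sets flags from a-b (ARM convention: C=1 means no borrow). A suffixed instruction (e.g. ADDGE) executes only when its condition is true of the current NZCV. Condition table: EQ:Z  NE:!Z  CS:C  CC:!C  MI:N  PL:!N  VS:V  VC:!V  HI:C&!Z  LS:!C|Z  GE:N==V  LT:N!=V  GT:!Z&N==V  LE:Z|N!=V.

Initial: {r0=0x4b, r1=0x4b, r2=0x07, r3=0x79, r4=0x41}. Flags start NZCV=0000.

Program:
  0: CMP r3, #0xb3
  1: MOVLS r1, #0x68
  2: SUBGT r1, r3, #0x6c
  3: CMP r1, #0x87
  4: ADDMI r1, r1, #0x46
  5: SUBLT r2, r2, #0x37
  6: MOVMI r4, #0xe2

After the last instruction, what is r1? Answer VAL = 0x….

0: ✓ CMP  NZCV=1001
1: ✓ MOVLS  r1←0x68
2: ✓ SUBGT  r1←0x0d
3: ✓ CMP  NZCV=1001
4: ✓ ADDMI  r1←0x53
5: · SUBLT
6: ✓ MOVMI  r4←0xe2

VAL = 0x53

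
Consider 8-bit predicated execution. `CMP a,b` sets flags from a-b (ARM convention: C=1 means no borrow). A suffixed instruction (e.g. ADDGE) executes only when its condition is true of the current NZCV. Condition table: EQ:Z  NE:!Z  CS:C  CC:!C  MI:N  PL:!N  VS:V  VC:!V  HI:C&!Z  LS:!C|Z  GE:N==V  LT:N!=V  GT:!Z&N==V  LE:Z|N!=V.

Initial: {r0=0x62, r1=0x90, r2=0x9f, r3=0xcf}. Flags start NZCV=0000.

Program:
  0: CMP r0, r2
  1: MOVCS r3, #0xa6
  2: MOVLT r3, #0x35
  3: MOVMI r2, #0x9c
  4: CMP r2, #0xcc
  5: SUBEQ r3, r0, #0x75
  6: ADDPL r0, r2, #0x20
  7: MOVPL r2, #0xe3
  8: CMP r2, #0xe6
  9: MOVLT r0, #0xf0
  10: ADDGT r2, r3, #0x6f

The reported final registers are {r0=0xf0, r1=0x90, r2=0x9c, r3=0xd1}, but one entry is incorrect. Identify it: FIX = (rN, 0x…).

0: ✓ CMP  NZCV=1001
1: · MOVCS
2: · MOVLT
3: ✓ MOVMI  r2←0x9c
4: ✓ CMP  NZCV=1000
5: · SUBEQ
6: · ADDPL
7: · MOVPL
8: ✓ CMP  NZCV=1000
9: ✓ MOVLT  r0←0xf0
10: · ADDGT

FIX = (r3, 0xcf)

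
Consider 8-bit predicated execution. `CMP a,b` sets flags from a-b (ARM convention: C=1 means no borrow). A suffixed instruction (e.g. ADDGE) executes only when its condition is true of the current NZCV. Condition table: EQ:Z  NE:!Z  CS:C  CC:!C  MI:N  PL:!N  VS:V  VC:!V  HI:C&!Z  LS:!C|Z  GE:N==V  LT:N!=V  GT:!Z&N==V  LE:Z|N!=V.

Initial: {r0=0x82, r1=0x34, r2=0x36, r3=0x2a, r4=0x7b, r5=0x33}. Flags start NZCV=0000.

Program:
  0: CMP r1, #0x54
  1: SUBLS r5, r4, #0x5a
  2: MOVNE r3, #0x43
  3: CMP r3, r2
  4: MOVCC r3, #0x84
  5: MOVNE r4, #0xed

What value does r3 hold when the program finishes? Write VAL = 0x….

VAL = 0x43

[0] flags=1000 → (cmp)
[1] flags=1000 LS?T → r5=0x21
[2] flags=1000 NE?T → r3=0x43
[3] flags=0010 → (cmp)
[4] flags=0010 CC?F → skip
[5] flags=0010 NE?T → r4=0xed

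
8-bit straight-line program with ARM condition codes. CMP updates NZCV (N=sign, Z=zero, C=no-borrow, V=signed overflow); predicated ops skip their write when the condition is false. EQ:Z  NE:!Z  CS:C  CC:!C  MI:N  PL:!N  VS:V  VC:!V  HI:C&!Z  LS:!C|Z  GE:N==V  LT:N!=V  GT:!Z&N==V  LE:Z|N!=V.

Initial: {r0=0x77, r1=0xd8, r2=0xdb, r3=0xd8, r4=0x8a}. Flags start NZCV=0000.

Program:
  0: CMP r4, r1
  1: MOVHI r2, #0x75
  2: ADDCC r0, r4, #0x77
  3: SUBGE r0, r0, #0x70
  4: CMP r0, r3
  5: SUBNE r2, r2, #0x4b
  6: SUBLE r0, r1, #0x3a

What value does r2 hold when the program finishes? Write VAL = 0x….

VAL = 0x90

[0] flags=1000 → (cmp)
[1] flags=1000 HI?F → skip
[2] flags=1000 CC?T → r0=0x01
[3] flags=1000 GE?F → skip
[4] flags=0000 → (cmp)
[5] flags=0000 NE?T → r2=0x90
[6] flags=0000 LE?F → skip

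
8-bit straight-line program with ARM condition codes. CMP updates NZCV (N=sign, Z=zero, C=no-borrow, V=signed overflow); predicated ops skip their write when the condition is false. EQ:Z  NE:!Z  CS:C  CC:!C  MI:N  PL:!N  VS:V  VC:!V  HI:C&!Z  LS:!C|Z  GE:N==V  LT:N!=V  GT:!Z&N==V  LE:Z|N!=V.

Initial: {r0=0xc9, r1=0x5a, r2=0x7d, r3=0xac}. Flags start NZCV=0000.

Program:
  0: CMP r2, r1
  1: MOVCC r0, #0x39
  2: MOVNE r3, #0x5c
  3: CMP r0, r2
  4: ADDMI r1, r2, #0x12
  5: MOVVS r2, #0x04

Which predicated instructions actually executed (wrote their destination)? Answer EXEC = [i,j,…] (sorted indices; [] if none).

EXEC = [2,5]

0: ✓ CMP  NZCV=0010
1: · MOVCC
2: ✓ MOVNE  r3←0x5c
3: ✓ CMP  NZCV=0011
4: · ADDMI
5: ✓ MOVVS  r2←0x04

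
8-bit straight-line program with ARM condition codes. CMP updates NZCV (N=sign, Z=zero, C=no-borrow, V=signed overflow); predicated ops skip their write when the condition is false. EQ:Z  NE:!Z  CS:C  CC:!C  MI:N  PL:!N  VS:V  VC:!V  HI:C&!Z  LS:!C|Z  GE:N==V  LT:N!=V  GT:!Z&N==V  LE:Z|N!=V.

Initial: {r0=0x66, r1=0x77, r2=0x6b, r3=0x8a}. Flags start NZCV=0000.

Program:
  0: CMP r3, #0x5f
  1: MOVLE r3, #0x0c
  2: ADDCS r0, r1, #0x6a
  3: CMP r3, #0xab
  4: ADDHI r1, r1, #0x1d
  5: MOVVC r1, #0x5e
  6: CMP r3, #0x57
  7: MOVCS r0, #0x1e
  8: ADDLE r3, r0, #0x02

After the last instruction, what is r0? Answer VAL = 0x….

VAL = 0xe1

[0] flags=0011 → (cmp)
[1] flags=0011 LE?T → r3=0x0c
[2] flags=0011 CS?T → r0=0xe1
[3] flags=0000 → (cmp)
[4] flags=0000 HI?F → skip
[5] flags=0000 VC?T → r1=0x5e
[6] flags=1000 → (cmp)
[7] flags=1000 CS?F → skip
[8] flags=1000 LE?T → r3=0xe3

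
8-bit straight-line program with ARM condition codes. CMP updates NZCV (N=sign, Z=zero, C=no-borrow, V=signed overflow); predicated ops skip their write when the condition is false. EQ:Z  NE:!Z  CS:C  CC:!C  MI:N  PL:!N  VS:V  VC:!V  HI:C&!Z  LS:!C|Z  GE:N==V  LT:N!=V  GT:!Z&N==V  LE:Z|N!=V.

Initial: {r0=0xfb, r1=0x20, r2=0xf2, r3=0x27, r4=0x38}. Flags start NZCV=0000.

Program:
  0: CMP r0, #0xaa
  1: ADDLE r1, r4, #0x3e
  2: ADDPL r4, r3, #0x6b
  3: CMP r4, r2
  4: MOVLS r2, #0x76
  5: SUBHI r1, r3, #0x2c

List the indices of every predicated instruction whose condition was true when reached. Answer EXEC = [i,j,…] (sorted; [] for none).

[0] flags=0010 → (cmp)
[1] flags=0010 LE?F → skip
[2] flags=0010 PL?T → r4=0x92
[3] flags=1000 → (cmp)
[4] flags=1000 LS?T → r2=0x76
[5] flags=1000 HI?F → skip

EXEC = [2,4]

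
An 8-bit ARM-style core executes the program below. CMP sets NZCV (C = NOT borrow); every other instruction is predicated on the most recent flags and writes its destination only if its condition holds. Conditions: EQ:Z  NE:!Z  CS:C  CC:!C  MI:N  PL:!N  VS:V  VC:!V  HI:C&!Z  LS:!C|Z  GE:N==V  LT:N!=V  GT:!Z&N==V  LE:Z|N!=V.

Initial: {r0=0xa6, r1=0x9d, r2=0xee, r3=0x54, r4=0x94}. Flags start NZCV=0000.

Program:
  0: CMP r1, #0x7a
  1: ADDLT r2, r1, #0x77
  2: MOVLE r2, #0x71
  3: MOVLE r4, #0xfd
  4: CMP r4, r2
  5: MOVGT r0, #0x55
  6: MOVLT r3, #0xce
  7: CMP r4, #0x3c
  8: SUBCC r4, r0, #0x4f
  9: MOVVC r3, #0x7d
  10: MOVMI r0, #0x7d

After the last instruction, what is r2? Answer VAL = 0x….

[0] flags=0011 → (cmp)
[1] flags=0011 LT?T → r2=0x14
[2] flags=0011 LE?T → r2=0x71
[3] flags=0011 LE?T → r4=0xfd
[4] flags=1010 → (cmp)
[5] flags=1010 GT?F → skip
[6] flags=1010 LT?T → r3=0xce
[7] flags=1010 → (cmp)
[8] flags=1010 CC?F → skip
[9] flags=1010 VC?T → r3=0x7d
[10] flags=1010 MI?T → r0=0x7d

VAL = 0x71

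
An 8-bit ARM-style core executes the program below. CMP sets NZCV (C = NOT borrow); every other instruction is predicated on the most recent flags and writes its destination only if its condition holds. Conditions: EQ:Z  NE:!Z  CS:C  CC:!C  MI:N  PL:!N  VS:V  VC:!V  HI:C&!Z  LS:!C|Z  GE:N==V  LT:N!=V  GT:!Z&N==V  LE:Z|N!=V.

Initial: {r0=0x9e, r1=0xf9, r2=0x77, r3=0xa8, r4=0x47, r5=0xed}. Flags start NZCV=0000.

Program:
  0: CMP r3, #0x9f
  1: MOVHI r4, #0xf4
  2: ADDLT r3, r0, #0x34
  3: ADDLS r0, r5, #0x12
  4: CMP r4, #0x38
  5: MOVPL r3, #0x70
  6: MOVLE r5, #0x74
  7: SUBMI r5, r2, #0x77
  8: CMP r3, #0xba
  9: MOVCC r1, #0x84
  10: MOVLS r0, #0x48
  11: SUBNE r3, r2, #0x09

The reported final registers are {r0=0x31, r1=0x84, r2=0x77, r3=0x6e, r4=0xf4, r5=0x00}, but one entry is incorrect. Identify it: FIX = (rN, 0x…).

FIX = (r0, 0x48)

0: ✓ CMP  NZCV=0010
1: ✓ MOVHI  r4←0xf4
2: · ADDLT
3: · ADDLS
4: ✓ CMP  NZCV=1010
5: · MOVPL
6: ✓ MOVLE  r5←0x74
7: ✓ SUBMI  r5←0x00
8: ✓ CMP  NZCV=1000
9: ✓ MOVCC  r1←0x84
10: ✓ MOVLS  r0←0x48
11: ✓ SUBNE  r3←0x6e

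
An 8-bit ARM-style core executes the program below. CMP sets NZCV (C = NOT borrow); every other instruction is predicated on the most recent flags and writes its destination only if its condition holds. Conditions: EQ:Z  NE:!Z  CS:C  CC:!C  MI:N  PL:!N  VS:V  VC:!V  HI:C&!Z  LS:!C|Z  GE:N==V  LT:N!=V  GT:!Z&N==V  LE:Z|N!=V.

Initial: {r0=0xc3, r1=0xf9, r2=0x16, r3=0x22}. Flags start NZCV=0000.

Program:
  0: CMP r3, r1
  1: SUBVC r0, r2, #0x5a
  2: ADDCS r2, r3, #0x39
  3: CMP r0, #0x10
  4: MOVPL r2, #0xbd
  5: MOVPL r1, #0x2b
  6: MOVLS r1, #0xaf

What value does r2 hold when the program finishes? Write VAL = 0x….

VAL = 0x16

[0] flags=0000 → (cmp)
[1] flags=0000 VC?T → r0=0xbc
[2] flags=0000 CS?F → skip
[3] flags=1010 → (cmp)
[4] flags=1010 PL?F → skip
[5] flags=1010 PL?F → skip
[6] flags=1010 LS?F → skip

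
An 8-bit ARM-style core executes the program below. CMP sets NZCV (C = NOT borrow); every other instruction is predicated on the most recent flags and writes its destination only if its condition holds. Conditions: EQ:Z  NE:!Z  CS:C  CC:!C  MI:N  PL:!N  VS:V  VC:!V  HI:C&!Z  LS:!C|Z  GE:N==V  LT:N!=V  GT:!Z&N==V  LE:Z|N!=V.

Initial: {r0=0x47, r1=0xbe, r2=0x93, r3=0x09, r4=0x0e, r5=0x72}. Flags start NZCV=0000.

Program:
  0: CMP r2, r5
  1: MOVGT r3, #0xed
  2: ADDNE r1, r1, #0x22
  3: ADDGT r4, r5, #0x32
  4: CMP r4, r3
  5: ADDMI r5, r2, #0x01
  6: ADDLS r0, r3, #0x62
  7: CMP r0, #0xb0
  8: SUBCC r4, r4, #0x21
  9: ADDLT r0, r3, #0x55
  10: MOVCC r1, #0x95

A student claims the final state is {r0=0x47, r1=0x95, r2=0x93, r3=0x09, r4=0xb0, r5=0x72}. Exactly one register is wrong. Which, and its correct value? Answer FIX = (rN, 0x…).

[0] flags=0011 → (cmp)
[1] flags=0011 GT?F → skip
[2] flags=0011 NE?T → r1=0xe0
[3] flags=0011 GT?F → skip
[4] flags=0010 → (cmp)
[5] flags=0010 MI?F → skip
[6] flags=0010 LS?F → skip
[7] flags=1001 → (cmp)
[8] flags=1001 CC?T → r4=0xed
[9] flags=1001 LT?F → skip
[10] flags=1001 CC?T → r1=0x95

FIX = (r4, 0xed)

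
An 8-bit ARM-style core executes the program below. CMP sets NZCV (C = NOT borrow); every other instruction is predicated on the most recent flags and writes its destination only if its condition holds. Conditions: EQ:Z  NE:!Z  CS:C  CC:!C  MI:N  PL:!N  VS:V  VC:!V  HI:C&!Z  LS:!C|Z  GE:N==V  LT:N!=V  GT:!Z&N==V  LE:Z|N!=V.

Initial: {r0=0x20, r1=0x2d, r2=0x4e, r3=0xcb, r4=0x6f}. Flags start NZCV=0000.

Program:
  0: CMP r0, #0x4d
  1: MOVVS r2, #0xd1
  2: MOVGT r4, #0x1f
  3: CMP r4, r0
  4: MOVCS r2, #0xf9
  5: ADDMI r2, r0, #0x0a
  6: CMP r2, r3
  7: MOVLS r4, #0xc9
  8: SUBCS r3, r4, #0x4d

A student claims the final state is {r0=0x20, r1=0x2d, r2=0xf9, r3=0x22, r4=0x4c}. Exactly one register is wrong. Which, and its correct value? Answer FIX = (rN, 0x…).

[0] flags=1000 → (cmp)
[1] flags=1000 VS?F → skip
[2] flags=1000 GT?F → skip
[3] flags=0010 → (cmp)
[4] flags=0010 CS?T → r2=0xf9
[5] flags=0010 MI?F → skip
[6] flags=0010 → (cmp)
[7] flags=0010 LS?F → skip
[8] flags=0010 CS?T → r3=0x22

FIX = (r4, 0x6f)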